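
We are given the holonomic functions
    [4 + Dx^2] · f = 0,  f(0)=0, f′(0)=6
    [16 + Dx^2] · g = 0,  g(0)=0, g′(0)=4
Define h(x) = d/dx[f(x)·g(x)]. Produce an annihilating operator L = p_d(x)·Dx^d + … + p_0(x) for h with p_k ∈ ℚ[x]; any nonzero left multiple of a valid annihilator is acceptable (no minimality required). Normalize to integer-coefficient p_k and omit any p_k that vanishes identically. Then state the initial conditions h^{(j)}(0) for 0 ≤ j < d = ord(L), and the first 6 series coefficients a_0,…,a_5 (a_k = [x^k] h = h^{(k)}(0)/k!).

L = 144 + 40·Dx^2 + Dx^4  (order 4).
h: a_k = 0, 48, 0, -320, 0, 2912/5, …
ICs: h(0) = 0, h′(0) = 48, h′′(0) = 0, h′′′(0) = -1920.

f: a_k = 0, 6, 0, -4, 0, 4/5, …
g: a_k = 0, 4, 0, -32/3, 0, 128/15, …
h₀=f·g: eliminate ⇒ L₀, order ≤ 2·2.
Derive L from L₀ (diff closure).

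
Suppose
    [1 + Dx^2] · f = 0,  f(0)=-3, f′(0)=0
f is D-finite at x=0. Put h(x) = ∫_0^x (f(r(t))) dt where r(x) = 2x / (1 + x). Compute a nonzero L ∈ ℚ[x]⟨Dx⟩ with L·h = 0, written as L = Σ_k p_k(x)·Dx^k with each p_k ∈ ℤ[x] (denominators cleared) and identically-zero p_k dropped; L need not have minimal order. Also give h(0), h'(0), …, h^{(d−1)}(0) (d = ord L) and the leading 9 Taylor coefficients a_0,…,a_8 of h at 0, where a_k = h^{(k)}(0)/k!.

L = 4·Dx + (2 + 6·x + 6·x^2 + 2·x^3)·Dx^2 + (1 + 4·x + 6·x^2 + 4·x^3 + x^4)·Dx^3  (order 3).
h: a_k = 0, -3, 0, 2, -3, 16/5, -8/3, 22/15, 3/10, …
ICs: h(0) = 0, h′(0) = -3, h′′(0) = 0.

f: a_k = -3, 0, 3/2, 0, -1/8, 0, 1/240, 0, -1/13440, …
Substitute x→r, Dx→(1/r')Dx; clear ⇒ L₀.
∫: right-multiply L₀ by Dx.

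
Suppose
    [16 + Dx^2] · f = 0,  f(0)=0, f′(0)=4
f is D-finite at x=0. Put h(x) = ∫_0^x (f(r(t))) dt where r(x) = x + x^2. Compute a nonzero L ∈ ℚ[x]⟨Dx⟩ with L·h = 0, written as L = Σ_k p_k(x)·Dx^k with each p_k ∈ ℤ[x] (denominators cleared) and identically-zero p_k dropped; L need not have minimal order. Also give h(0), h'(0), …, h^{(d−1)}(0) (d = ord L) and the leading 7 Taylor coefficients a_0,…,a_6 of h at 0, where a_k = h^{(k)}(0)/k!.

L = (16 + 96·x + 192·x^2 + 128·x^3)·Dx - 2·Dx^2 + (1 + 2·x)·Dx^3  (order 3).
h: a_k = 0, 0, 2, 4/3, -8/3, -32/5, -176/45, …
ICs: h(0) = 0, h′(0) = 0, h′′(0) = 4.

f: a_k = 0, 4, 0, -32/3, 0, 128/15, 0, …
f∘r: x↦r, Dx↦Dx/r' in L_f ⇒ L₀.
h=∫₀ˣh₀: take L = L₀·Dx.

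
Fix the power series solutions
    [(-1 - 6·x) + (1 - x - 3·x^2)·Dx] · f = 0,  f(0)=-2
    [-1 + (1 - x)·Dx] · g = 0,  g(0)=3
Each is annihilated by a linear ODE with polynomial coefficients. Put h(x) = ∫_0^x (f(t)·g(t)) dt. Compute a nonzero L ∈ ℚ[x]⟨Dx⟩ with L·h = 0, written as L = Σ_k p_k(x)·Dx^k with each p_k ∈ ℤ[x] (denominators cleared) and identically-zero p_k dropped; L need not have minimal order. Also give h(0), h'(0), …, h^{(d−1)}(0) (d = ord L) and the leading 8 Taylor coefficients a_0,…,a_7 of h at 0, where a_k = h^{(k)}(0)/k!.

f: a_k = -2, -2, -8, -14, -38, -80, -194, -434, …
g: a_k = 3, 3, 3, 3, 3, 3, 3, 3, …
h₀=f·g: eliminate ⇒ L₀, order ≤ 1·1.
Integrate: L := L₀·Dx.
L = (-2 - 4·x + 9·x^2)·Dx + (1 - 2·x - 2·x^2 + 3·x^3)·Dx^2  (order 2).
h: a_k = 0, -6, -6, -12, -39/2, -192/5, -72, -1014/7, …
ICs: h(0) = 0, h′(0) = -6.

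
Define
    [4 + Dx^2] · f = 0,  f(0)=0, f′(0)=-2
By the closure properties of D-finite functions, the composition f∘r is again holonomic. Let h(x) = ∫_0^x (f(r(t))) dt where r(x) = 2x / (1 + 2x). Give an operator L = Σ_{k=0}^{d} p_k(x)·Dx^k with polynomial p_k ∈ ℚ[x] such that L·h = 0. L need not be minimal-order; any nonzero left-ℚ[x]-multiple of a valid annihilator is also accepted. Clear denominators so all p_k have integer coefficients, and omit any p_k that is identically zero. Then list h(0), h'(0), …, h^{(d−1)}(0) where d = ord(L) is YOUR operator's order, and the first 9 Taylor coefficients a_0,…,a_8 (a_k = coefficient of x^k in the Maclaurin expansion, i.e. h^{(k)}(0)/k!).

f: a_k = 0, -2, 0, 4/3, 0, -4/15, 0, 8/315, 0, …
L₀ from L_f via x↦r, Dx↦r'^{-1}Dx.
∫: right-multiply L₀ by Dx.
L = 16·Dx + (4 + 24·x + 48·x^2 + 32·x^3)·Dx^2 + (1 + 8·x + 24·x^2 + 32·x^3 + 16·x^4)·Dx^3  (order 3).
h: a_k = 0, 0, -2, 8/3, -4/3, -32/5, 1376/45, -640/7, 70688/315, …
ICs: h(0) = 0, h′(0) = 0, h′′(0) = -4.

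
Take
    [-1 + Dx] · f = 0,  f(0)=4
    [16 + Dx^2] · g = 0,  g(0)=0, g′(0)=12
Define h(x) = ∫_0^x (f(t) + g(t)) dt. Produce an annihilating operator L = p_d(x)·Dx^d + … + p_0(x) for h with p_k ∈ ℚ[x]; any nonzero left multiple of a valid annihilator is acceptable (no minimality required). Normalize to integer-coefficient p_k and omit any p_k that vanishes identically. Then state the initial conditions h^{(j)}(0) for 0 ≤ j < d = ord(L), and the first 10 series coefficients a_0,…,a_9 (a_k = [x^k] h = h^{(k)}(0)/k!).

f: a_k = 4, 4, 2, 2/3, 1/6, 1/30, 1/180, 1/1260, 1/10080, 1/90720, …
g: a_k = 0, 12, 0, -32, 0, 128/5, 0, -1024/105, 0, 2048/945, …
Sum ⇒ L₀ = lclm(L_f,L_g) in ℚ(x)⟨Dx⟩.
h=∫h₀ ⇒ L = L₀·Dx.
L = -16·Dx + 16·Dx^2 - Dx^3 + Dx^4  (order 4).
h: a_k = 0, 4, 8, 2/3, -47/6, 1/30, 769/180, 1/1260, -12287/10080, 1/90720, …
ICs: h(0) = 0, h′(0) = 4, h′′(0) = 16, h′′′(0) = 4.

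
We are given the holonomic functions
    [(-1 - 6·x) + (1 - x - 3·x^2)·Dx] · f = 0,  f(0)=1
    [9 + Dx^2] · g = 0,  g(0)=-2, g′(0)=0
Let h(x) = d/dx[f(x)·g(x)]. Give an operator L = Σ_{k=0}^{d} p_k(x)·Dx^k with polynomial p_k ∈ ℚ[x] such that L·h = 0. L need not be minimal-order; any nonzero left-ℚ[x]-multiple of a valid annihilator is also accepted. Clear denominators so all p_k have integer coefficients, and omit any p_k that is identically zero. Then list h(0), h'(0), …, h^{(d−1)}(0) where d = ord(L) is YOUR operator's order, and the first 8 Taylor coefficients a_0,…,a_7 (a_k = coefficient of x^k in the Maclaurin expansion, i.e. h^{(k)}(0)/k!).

f: a_k = 1, 1, 4, 7, 19, 40, 97, 217, …
g: a_k = -2, 0, 9, 0, -27/4, 0, 81/40, 0, …
f·g: L₀ = L_f ⊗_s L_g, ord ≤ 1·2.
Differentiate: ansatz ord ≤ ord L₀ ⇒ L.
L = (-15 - 54·x - 135·x^2 + 162·x^3 + 243·x^4) + (6·x + 54·x^2 + 108·x^3)·Dx + (1 - 4·x - 9·x^2 + 18·x^3 + 27·x^4)·Dx^2  (order 2).
h: a_k = -2, 2, -15, -35, -475/4, -5757/20, -33383/40, -118037/56, …
ICs: h(0) = -2, h′(0) = 2.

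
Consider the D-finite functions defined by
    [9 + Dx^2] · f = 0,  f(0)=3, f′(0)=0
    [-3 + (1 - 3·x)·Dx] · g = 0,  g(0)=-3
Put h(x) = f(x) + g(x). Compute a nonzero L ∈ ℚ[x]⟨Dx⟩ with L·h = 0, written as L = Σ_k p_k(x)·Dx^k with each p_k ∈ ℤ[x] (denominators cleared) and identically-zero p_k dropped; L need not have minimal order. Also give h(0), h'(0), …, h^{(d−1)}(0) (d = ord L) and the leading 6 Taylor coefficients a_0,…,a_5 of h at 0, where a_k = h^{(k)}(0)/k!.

L = (-63 + 54·x - 81·x^2) + (9 - 45·x + 81·x^2 - 81·x^3)·Dx + (-7 + 6·x - 9·x^2)·Dx^2 + (1 - 5·x + 9·x^2 - 9·x^3)·Dx^3  (order 3).
h: a_k = 0, -9, -81/2, -81, -1863/8, -729, …
ICs: h(0) = 0, h′(0) = -9, h′′(0) = -81.

f: a_k = 3, 0, -27/2, 0, 81/8, 0, …
g: a_k = -3, -9, -27, -81, -243, -729, …
h₀=f+g: left-lcm gives L₀, ord ≤ 3.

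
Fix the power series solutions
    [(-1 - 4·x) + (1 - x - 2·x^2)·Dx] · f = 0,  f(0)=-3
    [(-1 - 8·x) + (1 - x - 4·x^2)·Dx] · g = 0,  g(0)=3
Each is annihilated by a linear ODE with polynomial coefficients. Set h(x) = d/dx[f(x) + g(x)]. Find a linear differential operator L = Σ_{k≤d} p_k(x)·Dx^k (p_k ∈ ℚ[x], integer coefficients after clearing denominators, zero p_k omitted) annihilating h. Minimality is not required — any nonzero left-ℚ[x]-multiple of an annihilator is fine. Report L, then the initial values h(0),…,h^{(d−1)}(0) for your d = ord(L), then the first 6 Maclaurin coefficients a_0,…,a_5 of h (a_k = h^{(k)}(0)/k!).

f: a_k = -3, -3, -9, -15, -33, -63, …
g: a_k = 3, 3, 15, 27, 87, 195, …
Sum ⇒ L₀ = lclm(L_f,L_g) in ℚ(x)⟨Dx⟩.
Derive L from L₀ (diff closure).
L = (-6 - 336·x - 480·x^2 - 1824·x^3 - 3864·x^4 - 6528·x^5 + 2304·x^6) + (6 + 66·x + 156·x^2 + 168·x^3 + 162·x^4 - 3768·x^5 - 3456·x^6 + 1536·x^7)·Dx + (-1 + 2·x - 13·x^2 - 28·x^3 + 222·x^4 + 134·x^5 - 612·x^6 - 320·x^7 + 192·x^8)·Dx^2  (order 2).
h: a_k = 0, 12, 36, 216, 660, 2484, …
ICs: h(0) = 0, h′(0) = 12.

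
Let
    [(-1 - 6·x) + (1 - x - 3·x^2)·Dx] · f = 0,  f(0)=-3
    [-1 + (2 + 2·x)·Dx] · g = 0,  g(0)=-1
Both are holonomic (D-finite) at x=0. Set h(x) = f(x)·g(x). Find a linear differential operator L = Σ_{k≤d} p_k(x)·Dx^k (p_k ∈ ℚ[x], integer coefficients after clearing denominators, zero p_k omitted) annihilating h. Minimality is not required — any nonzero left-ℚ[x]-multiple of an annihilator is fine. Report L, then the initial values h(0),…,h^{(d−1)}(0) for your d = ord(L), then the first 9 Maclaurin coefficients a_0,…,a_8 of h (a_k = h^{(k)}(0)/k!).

f: a_k = -3, -3, -12, -21, -57, -120, -291, -651, -1524, …
g: a_k = -1, -1/2, 1/8, -1/16, 5/128, -7/256, 21/1024, -33/2048, 429/32768, …
f·g: L₀ = L_f ⊗_s L_g, ord ≤ 1·1.
L = (3 + 13·x + 9·x^2) + (-2 + 8·x^2 + 6·x^3)·Dx  (order 1).
h: a_k = 3, 9/2, 105/8, 429/16, 8457/128, 37527/256, 353013/1024, 1606773/2048, 59596329/32768, …
ICs: h(0) = 3.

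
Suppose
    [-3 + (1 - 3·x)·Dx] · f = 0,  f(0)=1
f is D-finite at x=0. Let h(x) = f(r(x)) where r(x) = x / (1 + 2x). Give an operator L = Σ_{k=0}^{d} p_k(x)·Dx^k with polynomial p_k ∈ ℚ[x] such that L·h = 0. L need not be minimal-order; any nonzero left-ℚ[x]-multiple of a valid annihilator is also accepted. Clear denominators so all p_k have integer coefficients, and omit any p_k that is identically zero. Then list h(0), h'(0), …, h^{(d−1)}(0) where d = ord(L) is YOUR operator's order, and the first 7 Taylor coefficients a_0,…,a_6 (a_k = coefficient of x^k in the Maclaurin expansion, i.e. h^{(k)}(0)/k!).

f: a_k = 1, 3, 9, 27, 81, 243, 729, …
f∘r: x↦r, Dx↦Dx/r' in L_f ⇒ L₀.
L = 3 + (-1 - x + 2·x^2)·Dx  (order 1).
h: a_k = 1, 3, 3, 3, 3, 3, 3, …
ICs: h(0) = 1.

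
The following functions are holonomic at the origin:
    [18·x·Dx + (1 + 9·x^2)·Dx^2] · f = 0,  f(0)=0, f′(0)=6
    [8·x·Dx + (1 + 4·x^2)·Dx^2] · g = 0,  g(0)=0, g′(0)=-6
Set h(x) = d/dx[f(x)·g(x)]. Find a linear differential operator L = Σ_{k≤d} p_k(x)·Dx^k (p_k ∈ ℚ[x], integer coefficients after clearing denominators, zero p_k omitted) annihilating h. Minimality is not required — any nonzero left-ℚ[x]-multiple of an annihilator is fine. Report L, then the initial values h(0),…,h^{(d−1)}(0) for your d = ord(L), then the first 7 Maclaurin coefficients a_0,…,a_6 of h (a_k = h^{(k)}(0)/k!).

L = (-864·x - 18720·x^3 - 82944·x^5 + 134784·x^7 + 1119744·x^9) + (-52 - 3036·x^2 - 33696·x^4 - 72576·x^6 + 471744·x^8 + 1679616·x^10)·Dx + (-104·x - 2072·x^3 - 11232·x^5 + 13968·x^7 + 269568·x^9 + 559872·x^11)·Dx^2 + (-1 - 26·x^2 - 205·x^4 + 7380·x^8 + 33696·x^10 + 46656·x^12)·Dx^3  (order 3).
h: a_k = 0, -72, 0, 624, 0, -25272/5, 0, …
ICs: h(0) = 0, h′(0) = -72, h′′(0) = 0.

f: a_k = 0, 6, 0, -18, 0, 486/5, 0, …
g: a_k = 0, -6, 0, 8, 0, -96/5, 0, …
L₀ := L_f ⊗_s L_g (sym. prod.), ord ≤ 4.
Differentiate: ansatz ord ≤ ord L₀ ⇒ L.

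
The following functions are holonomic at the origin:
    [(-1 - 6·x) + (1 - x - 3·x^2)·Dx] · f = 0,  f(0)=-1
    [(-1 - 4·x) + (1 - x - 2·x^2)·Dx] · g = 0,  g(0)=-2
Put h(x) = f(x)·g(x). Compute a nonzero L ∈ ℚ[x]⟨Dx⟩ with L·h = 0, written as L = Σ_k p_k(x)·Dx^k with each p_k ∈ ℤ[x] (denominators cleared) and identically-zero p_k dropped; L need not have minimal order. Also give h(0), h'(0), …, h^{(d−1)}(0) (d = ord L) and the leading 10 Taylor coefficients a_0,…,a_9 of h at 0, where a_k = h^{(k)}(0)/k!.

f: a_k = -1, -1, -4, -7, -19, -40, -97, -217, -508, -1159, …
g: a_k = -2, -2, -6, -10, -22, -42, -86, -170, -342, -682, …
L₀ := L_f ⊗_s L_g (sym. prod.), ord ≤ 1.
L = (-2 - 8·x + 15·x^2 + 24·x^3) + (1 - 2·x - 4·x^2 + 5·x^3 + 6·x^4)·Dx  (order 1).
h: a_k = 2, 4, 16, 38, 108, 264, 674, 1636, 4000, 9590, …
ICs: h(0) = 2.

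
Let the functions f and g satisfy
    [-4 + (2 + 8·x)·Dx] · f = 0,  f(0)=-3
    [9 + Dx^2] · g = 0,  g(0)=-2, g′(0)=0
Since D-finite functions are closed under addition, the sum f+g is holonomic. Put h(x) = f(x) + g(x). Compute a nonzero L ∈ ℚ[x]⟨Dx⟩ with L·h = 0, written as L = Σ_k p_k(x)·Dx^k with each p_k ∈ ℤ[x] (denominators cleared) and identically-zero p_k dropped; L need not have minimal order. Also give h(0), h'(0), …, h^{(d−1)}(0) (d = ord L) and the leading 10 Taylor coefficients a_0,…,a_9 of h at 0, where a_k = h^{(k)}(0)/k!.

f: a_k = -3, -6, 6, -12, 30, -84, 252, -792, 2574, -8580, …
g: a_k = -2, 0, 9, 0, -27/4, 0, 81/40, 0, -729/2240, 0, …
L₀ := lclm(L_f,L_g); ord L₀ ≤ 1+2.
L = (-378 - 1296·x - 2592·x^2) + (45 + 828·x + 3888·x^2 + 5184·x^3)·Dx + (-42 - 144·x - 288·x^2)·Dx^2 + (5 + 92·x + 432·x^2 + 576·x^3)·Dx^3  (order 3).
h: a_k = -5, -6, 15, -12, 93/4, -84, 10161/40, -792, 5765031/2240, -8580, …
ICs: h(0) = -5, h′(0) = -6, h′′(0) = 30.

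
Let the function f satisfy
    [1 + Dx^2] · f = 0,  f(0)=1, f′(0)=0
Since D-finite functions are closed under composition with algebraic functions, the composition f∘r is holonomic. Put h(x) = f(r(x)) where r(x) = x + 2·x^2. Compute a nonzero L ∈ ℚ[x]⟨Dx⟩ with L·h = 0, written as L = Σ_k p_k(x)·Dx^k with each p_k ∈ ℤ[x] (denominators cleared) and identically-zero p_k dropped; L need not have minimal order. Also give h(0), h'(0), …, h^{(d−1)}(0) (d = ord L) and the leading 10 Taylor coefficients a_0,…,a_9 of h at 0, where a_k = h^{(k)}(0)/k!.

f: a_k = 1, 0, -1/2, 0, 1/24, 0, -1/720, 0, 1/40320, 0, …
h₀=f(r): pull back L_f along r ⇒ L₀.
L = (1 + 12·x + 48·x^2 + 64·x^3) - 4·Dx + (1 + 4·x)·Dx^2  (order 2).
h: a_k = 1, 0, -1/2, -2, -47/24, 1/3, 719/720, 79/60, 23521/40320, -559/2520, …
ICs: h(0) = 1, h′(0) = 0.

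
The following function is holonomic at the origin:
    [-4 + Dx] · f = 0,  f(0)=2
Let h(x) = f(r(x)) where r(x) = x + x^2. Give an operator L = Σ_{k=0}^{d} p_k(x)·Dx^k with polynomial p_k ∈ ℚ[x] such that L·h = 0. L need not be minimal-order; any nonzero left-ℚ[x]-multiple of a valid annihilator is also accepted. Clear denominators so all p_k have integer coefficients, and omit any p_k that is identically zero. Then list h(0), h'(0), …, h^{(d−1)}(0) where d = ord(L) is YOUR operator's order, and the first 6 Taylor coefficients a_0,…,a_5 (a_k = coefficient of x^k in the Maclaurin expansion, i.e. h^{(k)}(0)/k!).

L = (-4 - 8·x) + Dx  (order 1).
h: a_k = 2, 8, 24, 160/3, 304/3, 832/5, …
ICs: h(0) = 2.

f: a_k = 2, 8, 16, 64/3, 64/3, 256/15, …
Change of var in L_f (x↦r) gives L₀.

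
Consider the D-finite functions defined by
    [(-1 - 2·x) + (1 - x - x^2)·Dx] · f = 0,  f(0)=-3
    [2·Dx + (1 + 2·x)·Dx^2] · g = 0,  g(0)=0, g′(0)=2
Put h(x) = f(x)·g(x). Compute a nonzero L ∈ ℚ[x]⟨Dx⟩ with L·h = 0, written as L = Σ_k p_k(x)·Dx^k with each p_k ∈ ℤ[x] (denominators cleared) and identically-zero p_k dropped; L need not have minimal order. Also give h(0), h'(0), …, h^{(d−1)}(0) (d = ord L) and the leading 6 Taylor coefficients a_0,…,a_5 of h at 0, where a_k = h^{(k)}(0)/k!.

f: a_k = -3, -3, -6, -9, -15, -24, …
g: a_k = 0, 2, -2, 8/3, -4, 32/5, …
f·g: L₀ = L_f ⊗_s L_g, ord ≤ 1·2.
L = (4 + 8·x) + (10·x + 10·x^2)·Dx + (-1 - x + 3·x^2 + 2·x^3)·Dx^2  (order 2).
h: a_k = 0, -6, 0, -14, -2, -176/5, …
ICs: h(0) = 0, h′(0) = -6.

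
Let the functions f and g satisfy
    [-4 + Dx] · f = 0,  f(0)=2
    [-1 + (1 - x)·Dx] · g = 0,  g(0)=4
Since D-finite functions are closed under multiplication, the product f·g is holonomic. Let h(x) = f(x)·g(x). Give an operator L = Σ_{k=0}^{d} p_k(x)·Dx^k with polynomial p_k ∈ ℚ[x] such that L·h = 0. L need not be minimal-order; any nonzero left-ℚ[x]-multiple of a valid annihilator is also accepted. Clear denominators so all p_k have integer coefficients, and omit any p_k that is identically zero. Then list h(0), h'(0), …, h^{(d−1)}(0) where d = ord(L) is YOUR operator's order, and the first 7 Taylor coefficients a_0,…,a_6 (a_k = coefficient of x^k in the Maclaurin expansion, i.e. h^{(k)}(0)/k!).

L = (5 - 4·x) + (-1 + x)·Dx  (order 1).
h: a_k = 8, 40, 104, 568/3, 824/3, 5144/15, 3496/9, …
ICs: h(0) = 8.

f: a_k = 2, 8, 16, 64/3, 64/3, 256/15, 512/45, …
g: a_k = 4, 4, 4, 4, 4, 4, 4, …
h₀=f·g: eliminate ⇒ L₀, order ≤ 1·1.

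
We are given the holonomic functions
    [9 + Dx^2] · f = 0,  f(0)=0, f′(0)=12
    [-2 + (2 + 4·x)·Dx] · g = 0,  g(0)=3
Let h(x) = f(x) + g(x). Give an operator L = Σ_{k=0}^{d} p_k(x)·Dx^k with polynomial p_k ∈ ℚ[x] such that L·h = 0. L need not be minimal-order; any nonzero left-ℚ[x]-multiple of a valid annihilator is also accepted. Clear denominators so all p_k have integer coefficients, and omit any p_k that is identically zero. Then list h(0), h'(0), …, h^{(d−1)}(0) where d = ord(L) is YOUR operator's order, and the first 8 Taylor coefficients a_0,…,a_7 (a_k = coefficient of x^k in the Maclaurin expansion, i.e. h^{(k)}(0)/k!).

f: a_k = 0, 12, 0, -18, 0, 81/10, 0, -243/140, …
g: a_k = 3, 3, -3/2, 3/2, -15/8, 21/8, -63/16, 99/16, …
L₀ := lclm(L_f,L_g); ord L₀ ≤ 2+1.
L = (-54 - 162·x - 162·x^2) + (36 + 234·x + 486·x^2 + 324·x^3)·Dx + (-6 - 18·x - 18·x^2)·Dx^2 + (4 + 26·x + 54·x^2 + 36·x^3)·Dx^3  (order 3).
h: a_k = 3, 15, -3/2, -33/2, -15/8, 429/40, -63/16, 2493/560, …
ICs: h(0) = 3, h′(0) = 15, h′′(0) = -3.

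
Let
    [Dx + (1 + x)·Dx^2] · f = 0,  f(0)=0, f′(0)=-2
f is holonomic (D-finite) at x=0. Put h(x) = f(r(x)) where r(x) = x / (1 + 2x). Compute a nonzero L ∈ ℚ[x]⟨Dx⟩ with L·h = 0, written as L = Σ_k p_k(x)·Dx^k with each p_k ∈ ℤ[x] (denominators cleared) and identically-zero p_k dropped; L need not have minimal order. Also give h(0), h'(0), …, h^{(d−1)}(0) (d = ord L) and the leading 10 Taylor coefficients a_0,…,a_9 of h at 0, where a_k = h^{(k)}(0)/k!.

f: a_k = 0, -2, 1, -2/3, 1/2, -2/5, 1/3, -2/7, 1/4, -2/9, …
Substitute x→r, Dx→(1/r')Dx; clear ⇒ L₀.
L = (5 + 12·x)·Dx + (1 + 5·x + 6·x^2)·Dx^2  (order 2).
h: a_k = 0, -2, 5, -38/3, 65/2, -422/5, 665/3, -4118/7, 6305/4, -38342/9, …
ICs: h(0) = 0, h′(0) = -2.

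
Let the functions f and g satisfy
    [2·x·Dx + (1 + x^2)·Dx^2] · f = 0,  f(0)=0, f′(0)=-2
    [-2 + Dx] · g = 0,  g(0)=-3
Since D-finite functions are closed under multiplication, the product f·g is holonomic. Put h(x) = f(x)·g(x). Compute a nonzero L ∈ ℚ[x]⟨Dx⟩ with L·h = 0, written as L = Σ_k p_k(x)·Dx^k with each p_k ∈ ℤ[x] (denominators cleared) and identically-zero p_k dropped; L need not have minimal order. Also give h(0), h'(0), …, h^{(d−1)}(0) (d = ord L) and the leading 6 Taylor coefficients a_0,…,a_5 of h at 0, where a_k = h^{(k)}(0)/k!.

f: a_k = 0, -2, 0, 2/3, 0, -2/5, …
g: a_k = -3, -6, -6, -4, -2, -4/5, …
Sym-product of L_f,L_g gives L₀ (≤ ord 2).
L = (4 - 4·x + 4·x^2) + (-4 + 2·x - 4·x^2)·Dx + (1 + x^2)·Dx^2  (order 2).
h: a_k = 0, 6, 12, 10, 4, 6/5, …
ICs: h(0) = 0, h′(0) = 6.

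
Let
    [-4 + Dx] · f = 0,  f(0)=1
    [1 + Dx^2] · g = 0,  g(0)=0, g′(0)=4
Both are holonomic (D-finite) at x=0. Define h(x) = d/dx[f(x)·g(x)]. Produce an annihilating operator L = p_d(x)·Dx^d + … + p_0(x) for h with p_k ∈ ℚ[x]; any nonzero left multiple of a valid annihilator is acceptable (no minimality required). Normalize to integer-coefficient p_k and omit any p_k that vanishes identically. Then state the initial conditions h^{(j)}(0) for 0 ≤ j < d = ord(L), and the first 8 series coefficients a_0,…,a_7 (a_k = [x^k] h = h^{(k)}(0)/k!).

f: a_k = 1, 4, 8, 32/3, 32/3, 128/15, 256/45, 1024/315, …
g: a_k = 0, 4, 0, -2/3, 0, 1/30, 0, -1/1260, …
Sym-product of L_f,L_g gives L₀ (≤ ord 2).
h₀' ⇒ L via d/dx closure of L₀.
L = 17 - 8·Dx + Dx^2  (order 2).
h: a_k = 4, 32, 94, 160, 1121/6, 2444/15, 20047/180, 184/3, …
ICs: h(0) = 4, h′(0) = 32.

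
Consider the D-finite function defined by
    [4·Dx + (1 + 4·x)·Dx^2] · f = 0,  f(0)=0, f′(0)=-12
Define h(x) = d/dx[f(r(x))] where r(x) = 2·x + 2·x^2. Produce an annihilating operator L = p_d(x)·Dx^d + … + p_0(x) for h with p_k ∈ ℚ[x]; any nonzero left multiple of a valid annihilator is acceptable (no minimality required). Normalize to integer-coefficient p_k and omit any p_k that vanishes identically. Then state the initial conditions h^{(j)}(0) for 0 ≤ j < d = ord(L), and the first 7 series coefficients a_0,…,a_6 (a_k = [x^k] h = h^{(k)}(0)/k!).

L = (6 + 16·x + 16·x^2) + (1 + 10·x + 24·x^2 + 16·x^3)·Dx  (order 1).
h: a_k = -24, 144, -960, 6528, -44544, 304128, -2076672, …
ICs: h(0) = -24.

f: a_k = 0, -12, 24, -64, 192, -3072/5, 2048, …
Substitute x→r, Dx→(1/r')Dx; clear ⇒ L₀.
h=h₀': d/dx-closure on L₀ ⇒ L.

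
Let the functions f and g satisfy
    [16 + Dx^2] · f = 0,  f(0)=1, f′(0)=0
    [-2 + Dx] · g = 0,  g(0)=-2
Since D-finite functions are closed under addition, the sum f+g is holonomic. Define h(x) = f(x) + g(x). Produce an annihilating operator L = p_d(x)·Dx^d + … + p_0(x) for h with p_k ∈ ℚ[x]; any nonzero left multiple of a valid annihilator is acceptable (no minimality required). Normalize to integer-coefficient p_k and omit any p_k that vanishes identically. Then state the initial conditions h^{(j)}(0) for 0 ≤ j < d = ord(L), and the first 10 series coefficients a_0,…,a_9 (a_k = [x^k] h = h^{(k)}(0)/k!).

L = -32 + 16·Dx - 2·Dx^2 + Dx^3  (order 3).
h: a_k = -1, -4, -12, -8/3, 28/3, -8/15, -88/15, -16/315, 508/315, -8/2835, …
ICs: h(0) = -1, h′(0) = -4, h′′(0) = -24.

f: a_k = 1, 0, -8, 0, 32/3, 0, -256/45, 0, 512/315, 0, …
g: a_k = -2, -4, -4, -8/3, -4/3, -8/15, -8/45, -16/315, -4/315, -8/2835, …
Weyl lclm of L_f,L_g ⇒ L₀ (ord ≤ 3).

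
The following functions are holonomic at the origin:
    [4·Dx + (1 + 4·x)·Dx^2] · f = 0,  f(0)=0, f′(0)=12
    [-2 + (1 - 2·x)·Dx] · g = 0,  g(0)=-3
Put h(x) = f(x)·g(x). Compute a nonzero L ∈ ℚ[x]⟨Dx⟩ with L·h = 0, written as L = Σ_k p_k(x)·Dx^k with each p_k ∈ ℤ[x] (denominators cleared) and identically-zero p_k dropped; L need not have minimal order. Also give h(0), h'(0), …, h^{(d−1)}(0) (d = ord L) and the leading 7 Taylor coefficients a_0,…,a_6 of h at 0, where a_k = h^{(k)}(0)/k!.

f: a_k = 0, 12, -24, 64, -192, 3072/5, -2048, …
g: a_k = -3, -6, -12, -24, -48, -96, -192, …
f·g: L₀ = L_f ⊗_s L_g, ord ≤ 2·1.
L = 8 + 24·x·Dx + (-1 - 2·x + 8·x^2)·Dx^2  (order 2).
h: a_k = 0, -36, 0, -192, 192, -7296/5, 16128/5, …
ICs: h(0) = 0, h′(0) = -36.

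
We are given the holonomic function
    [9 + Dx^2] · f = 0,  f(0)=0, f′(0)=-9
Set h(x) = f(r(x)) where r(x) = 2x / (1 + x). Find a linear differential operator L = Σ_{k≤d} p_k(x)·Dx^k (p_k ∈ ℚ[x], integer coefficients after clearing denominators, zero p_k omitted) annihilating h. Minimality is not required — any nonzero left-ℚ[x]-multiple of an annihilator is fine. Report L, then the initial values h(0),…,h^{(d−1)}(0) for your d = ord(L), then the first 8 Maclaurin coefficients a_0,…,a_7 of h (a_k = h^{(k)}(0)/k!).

f: a_k = 0, -9, 0, 27/2, 0, -243/40, 0, 729/560, …
h₀=f(r): pull back L_f along r ⇒ L₀.
L = 36 + (2 + 6·x + 6·x^2 + 2·x^3)·Dx + (1 + 4·x + 6·x^2 + 4·x^3 + x^4)·Dx^2  (order 2).
h: a_k = 0, -18, 18, 90, -306, 2178/5, -90, -40158/35, …
ICs: h(0) = 0, h′(0) = -18.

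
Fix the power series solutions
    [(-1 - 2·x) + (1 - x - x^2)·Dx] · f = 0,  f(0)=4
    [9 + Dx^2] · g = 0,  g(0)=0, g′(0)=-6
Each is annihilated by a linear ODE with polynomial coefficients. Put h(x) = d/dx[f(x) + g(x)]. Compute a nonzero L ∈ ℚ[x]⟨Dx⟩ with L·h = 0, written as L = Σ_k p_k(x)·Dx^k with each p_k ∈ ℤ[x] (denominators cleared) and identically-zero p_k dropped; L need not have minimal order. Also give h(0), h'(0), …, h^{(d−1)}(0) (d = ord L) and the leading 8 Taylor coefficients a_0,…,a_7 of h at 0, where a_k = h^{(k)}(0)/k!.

L = (468 + 1026·x + 1170·x^2 + 450·x^3 + 630·x^4 + 486·x^5 + 162·x^6) + (-81 - 63·x + 252·x^2 + 45·x^3 - 90·x^4 + 153·x^5 + 189·x^6 + 54·x^7)·Dx + (52 + 114·x + 130·x^2 + 50·x^3 + 70·x^4 + 54·x^5 + 18·x^6)·Dx^2 + (-9 - 7·x + 28·x^2 + 5·x^3 - 10·x^4 + 17·x^5 + 21·x^6 + 6·x^7)·Dx^3  (order 3).
h: a_k = -2, 16, 63, 80, 559/4, 312, 23763/40, 1088, …
ICs: h(0) = -2, h′(0) = 16, h′′(0) = 126.

f: a_k = 4, 4, 8, 12, 20, 32, 52, 84, …
g: a_k = 0, -6, 0, 9, 0, -81/20, 0, 243/280, …
L₀ := lclm(L_f,L_g); ord L₀ ≤ 1+2.
h=h₀': d/dx-closure on L₀ ⇒ L.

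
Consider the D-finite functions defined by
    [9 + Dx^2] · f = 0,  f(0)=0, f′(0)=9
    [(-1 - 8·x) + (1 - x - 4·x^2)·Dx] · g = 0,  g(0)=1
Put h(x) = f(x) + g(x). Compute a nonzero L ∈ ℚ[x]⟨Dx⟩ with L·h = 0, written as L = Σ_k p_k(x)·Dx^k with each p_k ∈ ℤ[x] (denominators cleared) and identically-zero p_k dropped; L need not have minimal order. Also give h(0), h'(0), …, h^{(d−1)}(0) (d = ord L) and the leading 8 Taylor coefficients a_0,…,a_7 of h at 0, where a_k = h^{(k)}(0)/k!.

L = (-567 - 4806·x - 3321·x^2 - 9936·x^3 - 6480·x^4 - 10368·x^5) + (171 - 117·x - 441·x^2 + 135·x^3 - 540·x^4 - 3888·x^5 - 5184·x^6)·Dx + (-63 - 534·x - 369·x^2 - 1104·x^3 - 720·x^4 - 1152·x^5)·Dx^2 + (19 - 13·x - 49·x^2 + 15·x^3 - 60·x^4 - 432·x^5 - 576·x^6)·Dx^3  (order 3).
h: a_k = 1, 10, 5, -9/2, 29, 2843/40, 181, 246231/560, …
ICs: h(0) = 1, h′(0) = 10, h′′(0) = 10.

f: a_k = 0, 9, 0, -27/2, 0, 243/40, 0, -729/560, …
g: a_k = 1, 1, 5, 9, 29, 65, 181, 441, …
L₀ := lclm(L_f,L_g); ord L₀ ≤ 2+1.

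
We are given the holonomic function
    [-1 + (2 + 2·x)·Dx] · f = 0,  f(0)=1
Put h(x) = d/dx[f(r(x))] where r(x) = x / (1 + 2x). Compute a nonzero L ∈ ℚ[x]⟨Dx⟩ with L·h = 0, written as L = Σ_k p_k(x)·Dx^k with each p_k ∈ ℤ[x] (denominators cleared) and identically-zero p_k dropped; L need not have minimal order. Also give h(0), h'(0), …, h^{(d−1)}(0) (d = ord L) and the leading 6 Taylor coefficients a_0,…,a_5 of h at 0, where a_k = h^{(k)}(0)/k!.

L = (-9 - 24·x) + (-2 - 10·x - 12·x^2)·Dx  (order 1).
h: a_k = 1/2, -9/4, 123/16, -757/32, 17715/256, -100935/512, …
ICs: h(0) = 1/2.

f: a_k = 1, 1/2, -1/8, 1/16, -5/128, 7/256, …
h₀=f(r): pull back L_f along r ⇒ L₀.
h₀' ⇒ L via d/dx closure of L₀.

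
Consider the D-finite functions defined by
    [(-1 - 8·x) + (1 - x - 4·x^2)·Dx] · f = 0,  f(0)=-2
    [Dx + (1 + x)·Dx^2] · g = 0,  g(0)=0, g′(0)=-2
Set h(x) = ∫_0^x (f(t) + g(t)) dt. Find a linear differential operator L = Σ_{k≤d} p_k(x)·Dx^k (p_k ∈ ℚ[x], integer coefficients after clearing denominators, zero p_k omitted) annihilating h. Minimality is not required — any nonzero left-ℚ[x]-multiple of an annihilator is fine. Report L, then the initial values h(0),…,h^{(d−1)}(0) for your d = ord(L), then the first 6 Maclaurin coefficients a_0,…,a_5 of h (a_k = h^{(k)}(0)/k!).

L = (74 + 562·x + 1120·x^2 + 1728·x^3 + 768·x^4)·Dx^2 + (52 + 576·x + 1636·x^2 + 3264·x^3 + 3488·x^4 + 1280·x^5)·Dx^3 + (-11 - 41·x - 53·x^2 + 185·x^3 + 704·x^4 + 752·x^5 + 256·x^6)·Dx^4  (order 4).
h: a_k = 0, -2, -2, -3, -14/3, -23/2, …
ICs: h(0) = 0, h′(0) = -2, h′′(0) = -4, h′′′(0) = -18.

f: a_k = -2, -2, -10, -18, -58, -130, …
g: a_k = 0, -2, 1, -2/3, 1/2, -2/5, …
Weyl lclm of L_f,L_g ⇒ L₀ (ord ≤ 3).
Integrate: L := L₀·Dx.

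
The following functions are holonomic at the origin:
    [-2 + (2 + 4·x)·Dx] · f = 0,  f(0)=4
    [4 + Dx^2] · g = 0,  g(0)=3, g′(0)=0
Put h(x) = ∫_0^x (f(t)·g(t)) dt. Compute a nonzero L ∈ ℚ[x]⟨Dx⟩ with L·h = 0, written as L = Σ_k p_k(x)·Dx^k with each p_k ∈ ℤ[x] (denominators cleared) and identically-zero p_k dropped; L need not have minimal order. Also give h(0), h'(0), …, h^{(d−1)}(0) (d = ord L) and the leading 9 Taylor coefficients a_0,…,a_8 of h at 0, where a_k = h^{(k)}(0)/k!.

f: a_k = 4, 4, -2, 2, -5/2, 7/2, -21/4, 33/4, -429/32, …
g: a_k = 3, 0, -6, 0, 2, 0, -4/15, 0, 2/105, …
h₀=f·g: eliminate ⇒ L₀, order ≤ 1·2.
Integrate: L := L₀·Dx.
L = (7 + 16·x + 16·x^2)·Dx + (-2 - 4·x)·Dx^2 + (1 + 4·x + 4·x^2)·Dx^3  (order 3).
h: a_k = 0, 12, 6, -10, -9/2, 5/2, 13/12, -349/420, 401/480, …
ICs: h(0) = 0, h′(0) = 12, h′′(0) = 12.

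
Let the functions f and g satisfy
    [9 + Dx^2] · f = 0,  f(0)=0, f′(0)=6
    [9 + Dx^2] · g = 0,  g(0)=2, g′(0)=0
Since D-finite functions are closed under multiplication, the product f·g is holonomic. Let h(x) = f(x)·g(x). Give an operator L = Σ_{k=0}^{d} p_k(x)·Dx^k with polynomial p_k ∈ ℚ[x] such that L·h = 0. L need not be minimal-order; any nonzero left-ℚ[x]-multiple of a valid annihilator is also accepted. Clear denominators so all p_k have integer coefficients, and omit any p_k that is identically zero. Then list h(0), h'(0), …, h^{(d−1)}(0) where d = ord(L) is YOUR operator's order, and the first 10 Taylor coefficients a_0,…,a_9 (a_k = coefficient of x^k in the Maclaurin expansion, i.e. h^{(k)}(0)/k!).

f: a_k = 0, 6, 0, -9, 0, 81/20, 0, -243/280, 0, 243/2240, …
g: a_k = 2, 0, -9, 0, 27/4, 0, -81/40, 0, 729/2240, 0, …
Sym-product of L_f,L_g gives L₀ (≤ ord 4).
L = 36·Dx + Dx^3  (order 3).
h: a_k = 0, 12, 0, -72, 0, 648/5, 0, -3888/35, 0, 1944/35, …
ICs: h(0) = 0, h′(0) = 12, h′′(0) = 0.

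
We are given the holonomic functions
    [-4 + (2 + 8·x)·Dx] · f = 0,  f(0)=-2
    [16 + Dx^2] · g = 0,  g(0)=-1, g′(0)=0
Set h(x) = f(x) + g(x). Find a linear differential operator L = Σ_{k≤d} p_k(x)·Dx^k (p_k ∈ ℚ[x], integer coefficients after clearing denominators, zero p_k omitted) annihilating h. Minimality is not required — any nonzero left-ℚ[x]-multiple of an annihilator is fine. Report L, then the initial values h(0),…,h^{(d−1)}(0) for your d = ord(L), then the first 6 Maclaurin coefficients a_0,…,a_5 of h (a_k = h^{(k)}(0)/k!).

L = (-224 - 1024·x - 2048·x^2) + (48 + 704·x + 3072·x^2 + 4096·x^3)·Dx + (-14 - 64·x - 128·x^2)·Dx^2 + (3 + 44·x + 192·x^2 + 256·x^3)·Dx^3  (order 3).
h: a_k = -3, -4, 12, -8, 28/3, -56, …
ICs: h(0) = -3, h′(0) = -4, h′′(0) = 24.

f: a_k = -2, -4, 4, -8, 20, -56, …
g: a_k = -1, 0, 8, 0, -32/3, 0, …
Sum ⇒ L₀ = lclm(L_f,L_g) in ℚ(x)⟨Dx⟩.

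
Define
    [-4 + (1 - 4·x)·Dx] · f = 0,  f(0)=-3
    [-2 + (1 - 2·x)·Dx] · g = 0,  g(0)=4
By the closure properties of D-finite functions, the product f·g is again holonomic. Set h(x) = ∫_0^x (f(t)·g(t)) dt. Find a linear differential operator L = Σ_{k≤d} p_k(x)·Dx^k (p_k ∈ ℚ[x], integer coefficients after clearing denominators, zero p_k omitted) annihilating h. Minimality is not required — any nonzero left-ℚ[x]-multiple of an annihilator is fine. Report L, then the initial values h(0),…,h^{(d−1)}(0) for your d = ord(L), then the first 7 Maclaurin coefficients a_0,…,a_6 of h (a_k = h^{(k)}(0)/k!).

f: a_k = -3, -12, -48, -192, -768, -3072, -12288, …
g: a_k = 4, 8, 16, 32, 64, 128, 256, …
Product ⇒ symmetric product L₀, ord ≤ 1.
h=∫h₀ ⇒ L = L₀·Dx.
L = (-6 + 16·x)·Dx + (1 - 6·x + 8·x^2)·Dx^2  (order 2).
h: a_k = 0, -12, -36, -112, -360, -5952/5, -4032, …
ICs: h(0) = 0, h′(0) = -12.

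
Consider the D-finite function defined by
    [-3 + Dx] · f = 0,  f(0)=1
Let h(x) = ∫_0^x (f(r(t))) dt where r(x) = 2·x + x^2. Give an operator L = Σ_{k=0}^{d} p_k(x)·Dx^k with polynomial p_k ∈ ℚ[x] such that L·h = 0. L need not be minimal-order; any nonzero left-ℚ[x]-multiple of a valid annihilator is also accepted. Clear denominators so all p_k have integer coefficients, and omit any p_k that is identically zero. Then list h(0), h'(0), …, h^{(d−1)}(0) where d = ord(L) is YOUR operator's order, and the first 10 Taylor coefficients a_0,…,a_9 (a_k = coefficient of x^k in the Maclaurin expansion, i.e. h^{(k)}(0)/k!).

L = (-6 - 6·x)·Dx + Dx^2  (order 2).
h: a_k = 0, 1, 3, 7, 27/2, 45/2, 333/10, 3123/70, 15363/280, 17529/280, …
ICs: h(0) = 0, h′(0) = 1.

f: a_k = 1, 3, 9/2, 9/2, 27/8, 81/40, 81/80, 243/560, 729/4480, 243/4480, …
Substitute x→r, Dx→(1/r')Dx; clear ⇒ L₀.
h=∫₀ˣh₀: take L = L₀·Dx.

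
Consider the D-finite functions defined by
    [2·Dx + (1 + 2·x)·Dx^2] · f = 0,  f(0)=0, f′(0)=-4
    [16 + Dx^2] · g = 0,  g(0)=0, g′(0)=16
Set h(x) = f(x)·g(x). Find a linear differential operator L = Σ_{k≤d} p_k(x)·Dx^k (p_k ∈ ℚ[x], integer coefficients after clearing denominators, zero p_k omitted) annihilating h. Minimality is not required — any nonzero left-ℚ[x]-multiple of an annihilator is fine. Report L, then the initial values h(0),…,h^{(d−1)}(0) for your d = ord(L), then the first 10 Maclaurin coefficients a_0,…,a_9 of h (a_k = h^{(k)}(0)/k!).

f: a_k = 0, -4, 4, -16/3, 8, -64/5, 64/3, -256/7, 64, -1024/9, …
g: a_k = 0, 16, 0, -128/3, 0, 512/15, 0, -4096/315, 0, 8192/2835, …
f·g: L₀ = L_f ⊗_s L_g, ord ≤ 2·2.
L = (2688 + 27648·x + 93184·x^2 + 131072·x^3 + 65536·x^4) + (896 + 5888·x + 12288·x^2 + 8192·x^3)·Dx + (408 + 3712·x + 11904·x^2 + 16384·x^3 + 8192·x^4)·Dx^2 + (56 + 368·x + 768·x^2 + 512·x^3)·Dx^3 + (15 + 124·x + 380·x^2 + 512·x^3 + 256·x^4)·Dx^4  (order 4).
h: a_k = 0, 0, -64, 64, 256/3, -128/3, -1024/9, 2048/15, -53248/315, 105472/315, …
ICs: h(0) = 0, h′(0) = 0, h′′(0) = -128, h′′′(0) = 384.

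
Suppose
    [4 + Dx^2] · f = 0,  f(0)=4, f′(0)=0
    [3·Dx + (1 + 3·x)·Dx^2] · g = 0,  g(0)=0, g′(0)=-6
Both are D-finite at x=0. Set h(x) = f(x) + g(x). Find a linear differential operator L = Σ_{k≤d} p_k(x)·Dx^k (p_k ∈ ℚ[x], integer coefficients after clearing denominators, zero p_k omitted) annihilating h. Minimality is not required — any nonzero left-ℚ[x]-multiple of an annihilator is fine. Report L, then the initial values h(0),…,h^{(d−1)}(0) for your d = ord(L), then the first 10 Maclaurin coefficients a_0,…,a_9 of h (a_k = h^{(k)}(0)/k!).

f: a_k = 4, 0, -8, 0, 8/3, 0, -16/45, 0, 8/315, 0, …
g: a_k = 0, -6, 9, -18, 81/2, -486/5, 243, -4374/7, 6561/4, -4374, …
f+g: L₀ = lclm(L_f,L_g), ord ≤ 2+2.
L = (348 + 144·x + 216·x^2)·Dx + (44 + 180·x + 216·x^2 + 216·x^3)·Dx^2 + (87 + 36·x + 54·x^2)·Dx^3 + (11 + 45·x + 54·x^2 + 54·x^3)·Dx^4  (order 4).
h: a_k = 4, -6, 1, -18, 259/6, -486/5, 10919/45, -4374/7, 2066747/1260, -4374, …
ICs: h(0) = 4, h′(0) = -6, h′′(0) = 2, h′′′(0) = -108.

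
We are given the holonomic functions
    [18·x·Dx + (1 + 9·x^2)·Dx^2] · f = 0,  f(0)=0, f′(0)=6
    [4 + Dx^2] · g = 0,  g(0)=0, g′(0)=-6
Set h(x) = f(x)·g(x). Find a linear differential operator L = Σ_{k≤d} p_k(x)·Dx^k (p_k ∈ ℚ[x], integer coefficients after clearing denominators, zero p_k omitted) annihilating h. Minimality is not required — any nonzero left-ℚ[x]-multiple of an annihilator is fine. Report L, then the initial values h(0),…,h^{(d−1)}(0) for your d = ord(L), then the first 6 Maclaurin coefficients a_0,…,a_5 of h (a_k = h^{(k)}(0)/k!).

L = (2080 + 50256·x^2 + 89424·x^4 + 186624·x^6 + 419904·x^8) + (3168·x + 38880·x^3 + 139968·x^5 + 419904·x^7)·Dx + (572 + 13788·x^2 + 33048·x^4 + 93312·x^6 + 209952·x^8)·Dx^2 + (792·x + 9720·x^3 + 34992·x^5 + 104976·x^7)·Dx^3 + (13 + 306·x^2 + 2673·x^4 + 11664·x^6 + 26244·x^8)·Dx^4  (order 4).
h: a_k = 0, 0, -36, 0, 132, 0, …
ICs: h(0) = 0, h′(0) = 0, h′′(0) = -72, h′′′(0) = 0.

f: a_k = 0, 6, 0, -18, 0, 486/5, …
g: a_k = 0, -6, 0, 4, 0, -4/5, …
Product ⇒ symmetric product L₀, ord ≤ 4.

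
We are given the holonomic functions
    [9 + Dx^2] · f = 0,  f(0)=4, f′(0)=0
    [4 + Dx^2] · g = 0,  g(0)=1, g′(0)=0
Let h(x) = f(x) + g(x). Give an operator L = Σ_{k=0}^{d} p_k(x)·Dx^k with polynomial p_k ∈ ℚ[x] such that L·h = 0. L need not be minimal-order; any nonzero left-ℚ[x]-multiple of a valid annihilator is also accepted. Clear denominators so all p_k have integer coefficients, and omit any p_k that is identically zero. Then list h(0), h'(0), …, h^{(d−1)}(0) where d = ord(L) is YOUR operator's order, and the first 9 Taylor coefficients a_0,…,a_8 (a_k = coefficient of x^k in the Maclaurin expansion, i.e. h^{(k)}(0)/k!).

L = 36 + 13·Dx^2 + Dx^4  (order 4).
h: a_k = 5, 0, -20, 0, 85/6, 0, -149/36, 0, 1325/2016, …
ICs: h(0) = 5, h′(0) = 0, h′′(0) = -40, h′′′(0) = 0.

f: a_k = 4, 0, -18, 0, 27/2, 0, -81/20, 0, 729/1120, …
g: a_k = 1, 0, -2, 0, 2/3, 0, -4/45, 0, 2/315, …
L₀ := lclm(L_f,L_g); ord L₀ ≤ 2+2.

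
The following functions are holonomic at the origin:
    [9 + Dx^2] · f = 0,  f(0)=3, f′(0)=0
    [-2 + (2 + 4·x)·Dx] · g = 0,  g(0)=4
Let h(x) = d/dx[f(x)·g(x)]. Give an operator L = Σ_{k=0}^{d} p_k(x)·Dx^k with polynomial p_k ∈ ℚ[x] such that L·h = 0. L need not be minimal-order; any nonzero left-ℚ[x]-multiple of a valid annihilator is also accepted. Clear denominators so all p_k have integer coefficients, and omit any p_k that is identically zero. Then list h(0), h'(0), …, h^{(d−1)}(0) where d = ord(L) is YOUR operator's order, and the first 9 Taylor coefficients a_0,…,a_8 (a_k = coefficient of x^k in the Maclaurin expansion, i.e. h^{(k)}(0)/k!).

L = (14 + 84·x + 192·x^2 + 216·x^3 + 108·x^4) + (-1 - 8·x - 18·x^2 - 12·x^3)·Dx + (1 + 7·x + 19·x^2 + 24·x^3 + 12·x^4)·Dx^2  (order 2).
h: a_k = 12, -120, -144, 240, 120, -432/5, -504/5, 3744/35, -4104/35, …
ICs: h(0) = 12, h′(0) = -120.

f: a_k = 3, 0, -27/2, 0, 81/8, 0, -243/80, 0, 2187/4480, …
g: a_k = 4, 4, -2, 2, -5/2, 7/2, -21/4, 33/4, -429/32, …
h₀=f·g: eliminate ⇒ L₀, order ≤ 2·1.
h=h₀': d/dx-closure on L₀ ⇒ L.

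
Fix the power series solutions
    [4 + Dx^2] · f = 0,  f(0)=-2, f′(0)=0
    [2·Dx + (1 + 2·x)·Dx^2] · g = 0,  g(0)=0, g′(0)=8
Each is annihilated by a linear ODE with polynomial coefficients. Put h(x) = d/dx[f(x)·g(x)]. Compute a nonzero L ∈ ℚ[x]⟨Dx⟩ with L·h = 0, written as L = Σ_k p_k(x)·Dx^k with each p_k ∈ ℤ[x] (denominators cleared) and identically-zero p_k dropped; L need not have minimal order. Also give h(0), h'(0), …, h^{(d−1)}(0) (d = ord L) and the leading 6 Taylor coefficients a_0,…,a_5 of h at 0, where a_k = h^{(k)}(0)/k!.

L = (-400 - 1408·x - 2688·x^2 + 1536·x^3 + 11008·x^4 + 12288·x^5 + 4096·x^6) + (-192 - 512·x + 640·x^2 + 3840·x^3 + 5120·x^4 + 2048·x^5)·Dx + (-112 - 352·x - 224·x^2 + 2304·x^3 + 6272·x^4 + 6144·x^5 + 2048·x^6)·Dx^2 + (-48 - 128·x + 160·x^2 + 960·x^3 + 1280·x^4 + 512·x^5)·Dx^3 + (-3 + 112·x^2 + 480·x^3 + 880·x^4 + 768·x^5 + 256·x^6)·Dx^4  (order 4).
h: a_k = -16, 32, 32, 0, -96, 192, …
ICs: h(0) = -16, h′(0) = 32, h′′(0) = 64, h′′′(0) = 0.

f: a_k = -2, 0, 4, 0, -4/3, 0, …
g: a_k = 0, 8, -8, 32/3, -16, 128/5, …
h₀=f·g: eliminate ⇒ L₀, order ≤ 2·2.
h₀' ⇒ L via d/dx closure of L₀.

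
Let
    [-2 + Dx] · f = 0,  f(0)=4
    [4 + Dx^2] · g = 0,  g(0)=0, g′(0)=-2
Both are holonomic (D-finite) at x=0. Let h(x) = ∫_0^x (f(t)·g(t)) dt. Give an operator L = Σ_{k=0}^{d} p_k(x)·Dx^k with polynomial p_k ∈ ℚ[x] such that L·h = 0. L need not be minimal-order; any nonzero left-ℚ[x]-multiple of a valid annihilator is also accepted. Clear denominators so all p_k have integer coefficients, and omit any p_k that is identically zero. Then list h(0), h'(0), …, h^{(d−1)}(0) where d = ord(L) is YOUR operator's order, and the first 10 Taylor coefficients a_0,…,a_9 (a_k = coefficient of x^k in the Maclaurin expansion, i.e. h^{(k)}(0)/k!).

f: a_k = 4, 8, 8, 16/3, 8/3, 16/15, 16/45, 32/315, 8/315, 16/2835, …
g: a_k = 0, -2, 0, 4/3, 0, -4/15, 0, 8/315, 0, -4/2835, …
Sym-product of L_f,L_g gives L₀ (≤ ord 2).
Integrate: L := L₀·Dx.
L = 8·Dx - 4·Dx^2 + Dx^3  (order 3).
h: a_k = 0, 0, -4, -16/3, -8/3, 0, 32/45, 128/315, 32/315, 0, …
ICs: h(0) = 0, h′(0) = 0, h′′(0) = -8.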